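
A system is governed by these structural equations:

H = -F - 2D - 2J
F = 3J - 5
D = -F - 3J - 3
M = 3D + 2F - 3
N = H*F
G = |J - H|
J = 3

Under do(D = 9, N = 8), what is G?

31

The joint intervention fixes D = 9, N = 8, removing each variable's own equation.
F = 3J - 5  [with J=3]  = 4
H = -F - 2D - 2J  [with F=4, D=9, J=3]  = -28
G = |J - H|  [with J=3, H=-28]  = 31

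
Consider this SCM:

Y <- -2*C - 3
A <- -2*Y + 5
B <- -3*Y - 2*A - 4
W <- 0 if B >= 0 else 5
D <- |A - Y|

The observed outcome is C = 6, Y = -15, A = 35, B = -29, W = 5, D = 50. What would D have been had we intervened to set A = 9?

24

The intervention breaks the incoming arrows to A: A <- -2*Y + 5 no longer applies, and A = 9.
Y = -2*C - 3  [with C=6]  = -15
D = |A - Y|  [with A=9, Y=-15]  = 24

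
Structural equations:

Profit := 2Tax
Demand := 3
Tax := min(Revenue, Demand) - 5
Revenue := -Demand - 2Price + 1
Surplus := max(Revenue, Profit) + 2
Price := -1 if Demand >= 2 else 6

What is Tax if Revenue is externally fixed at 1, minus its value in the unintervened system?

The intervention breaks the incoming arrows to Revenue: Revenue := -Demand - 2Price + 1 no longer applies, and Revenue = 1.
Tax = min(Revenue, Demand) - 5  [with Revenue=1, Demand=3]  = -4
Without intervention: Price = -1 if Demand >= 2 else 6  [with Demand=3]  = -1; Revenue = -Demand - 2Price + 1  [with Demand=3, Price=-1]  = 0; Tax = min(Revenue, Demand) - 5  [with Revenue=0, Demand=3]  = -5.
Change = -4 − (-5) = 1.

1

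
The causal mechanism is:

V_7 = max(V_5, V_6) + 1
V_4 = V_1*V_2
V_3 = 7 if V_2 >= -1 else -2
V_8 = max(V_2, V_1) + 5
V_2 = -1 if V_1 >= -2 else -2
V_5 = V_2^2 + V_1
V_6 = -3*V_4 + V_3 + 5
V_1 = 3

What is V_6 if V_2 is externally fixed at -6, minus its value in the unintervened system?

Under do(V_2=-6), the mechanism V_2 = -1 if V_1 >= -2 else -2 is discarded; V_2 is fixed at -6.
V_3 = 7 if V_2 >= -1 else -2  [with V_2=-6]  = -2
V_4 = V_1*V_2  [with V_1=3, V_2=-6]  = -18
V_6 = -3*V_4 + V_3 + 5  [with V_4=-18, V_3=-2]  = 57
Without intervention: V_2 = -1 if V_1 >= -2 else -2  [with V_1=3]  = -1; V_3 = 7 if V_2 >= -1 else -2  [with V_2=-1]  = 7; V_4 = V_1*V_2  [with V_1=3, V_2=-1]  = -3; V_6 = -3*V_4 + V_3 + 5  [with V_4=-3, V_3=7]  = 21.
Change = 57 − 21 = 36.

36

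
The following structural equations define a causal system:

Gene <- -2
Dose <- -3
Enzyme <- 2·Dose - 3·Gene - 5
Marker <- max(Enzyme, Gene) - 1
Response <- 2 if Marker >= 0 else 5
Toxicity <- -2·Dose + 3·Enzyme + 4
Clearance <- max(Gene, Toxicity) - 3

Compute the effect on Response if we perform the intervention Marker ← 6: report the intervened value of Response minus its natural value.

Intervening sets Marker = 6 and removes its equation (Marker <- max(Enzyme, Gene) - 1).
Response = 2 if Marker >= 0 else 5  [with Marker=6]  = 2
Without intervention: Enzyme = 2·Dose - 3·Gene - 5  [with Dose=-3, Gene=-2]  = -5; Marker = max(Enzyme, Gene) - 1  [with Enzyme=-5, Gene=-2]  = -3; Response = 2 if Marker >= 0 else 5  [with Marker=-3]  = 5.
Change = 2 − 5 = -3.

-3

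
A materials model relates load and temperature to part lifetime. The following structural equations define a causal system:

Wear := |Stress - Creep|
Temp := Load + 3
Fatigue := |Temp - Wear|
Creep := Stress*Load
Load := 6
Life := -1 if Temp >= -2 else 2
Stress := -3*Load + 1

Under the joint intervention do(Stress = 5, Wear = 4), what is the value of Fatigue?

Setting Stress = 5, Wear = 4 by intervention discards those variables' equations.
Temp = Load + 3  [with Load=6]  = 9
Fatigue = |Temp - Wear|  [with Temp=9, Wear=4]  = 5

5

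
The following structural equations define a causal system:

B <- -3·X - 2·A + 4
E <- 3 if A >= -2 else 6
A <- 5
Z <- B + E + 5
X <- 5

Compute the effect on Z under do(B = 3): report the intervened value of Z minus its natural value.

Intervening sets B = 3 and removes its equation (B <- -3·X - 2·A + 4).
E = 3 if A >= -2 else 6  [with A=5]  = 3
Z = B + E + 5  [with B=3, E=3]  = 11
Without intervention: E = 3 if A >= -2 else 6  [with A=5]  = 3; B = -3·X - 2·A + 4  [with X=5, A=5]  = -21; Z = B + E + 5  [with B=-21, E=3]  = -13.
Change = 11 − (-13) = 24.

24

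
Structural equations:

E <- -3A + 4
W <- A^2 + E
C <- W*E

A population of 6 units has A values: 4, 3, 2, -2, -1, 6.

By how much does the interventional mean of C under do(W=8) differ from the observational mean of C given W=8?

-12

do(W=8) breaks W's dependence on A. With W=8 fixed, C across the units is -64, -40, -16, 80, 56, -112, mean -16.
Observing W=8 restricts to units where W's equation naturally yields 8: A ∈ {4, -1}. In that subpopulation C = -64, 56, mean -4.
Difference = -16 − (-4) = -12.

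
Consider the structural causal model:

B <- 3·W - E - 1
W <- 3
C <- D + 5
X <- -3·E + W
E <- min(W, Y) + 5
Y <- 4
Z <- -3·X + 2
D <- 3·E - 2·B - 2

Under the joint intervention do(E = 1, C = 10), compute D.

-13

Under do(E = 1, C = 10), each intervened variable's structural equation is replaced by its fixed value.
B = 3·W - E - 1  [with W=3, E=1]  = 7
D = 3·E - 2·B - 2  [with E=1, B=7]  = -13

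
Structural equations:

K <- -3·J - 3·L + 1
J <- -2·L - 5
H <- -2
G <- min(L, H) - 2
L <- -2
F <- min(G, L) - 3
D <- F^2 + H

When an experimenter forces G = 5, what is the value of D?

23

The intervention breaks the incoming arrows to G: G <- min(L, H) - 2 no longer applies, and G = 5.
F = min(G, L) - 3  [with G=5, L=-2]  = -5
D = F^2 + H  [with F=-5, H=-2]  = 23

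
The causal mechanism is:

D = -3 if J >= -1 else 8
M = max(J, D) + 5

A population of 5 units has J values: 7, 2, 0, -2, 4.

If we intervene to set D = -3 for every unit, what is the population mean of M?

Under do(D=-3), D's equation is replaced by D=-3 for every unit. Per-unit M: 12, 7, 5, 3, 9. Mean = 7.2.

7.2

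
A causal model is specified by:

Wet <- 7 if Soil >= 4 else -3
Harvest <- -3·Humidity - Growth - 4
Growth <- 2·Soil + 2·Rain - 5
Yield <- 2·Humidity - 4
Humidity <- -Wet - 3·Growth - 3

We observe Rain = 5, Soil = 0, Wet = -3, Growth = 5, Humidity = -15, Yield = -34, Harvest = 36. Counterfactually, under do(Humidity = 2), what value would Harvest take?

-15

Under do(Humidity=2), the mechanism Humidity <- -Wet - 3·Growth - 3 is discarded; Humidity is fixed at 2.
Growth = 2·Soil + 2·Rain - 5  [with Soil=0, Rain=5]  = 5
Harvest = -3·Humidity - Growth - 4  [with Humidity=2, Growth=5]  = -15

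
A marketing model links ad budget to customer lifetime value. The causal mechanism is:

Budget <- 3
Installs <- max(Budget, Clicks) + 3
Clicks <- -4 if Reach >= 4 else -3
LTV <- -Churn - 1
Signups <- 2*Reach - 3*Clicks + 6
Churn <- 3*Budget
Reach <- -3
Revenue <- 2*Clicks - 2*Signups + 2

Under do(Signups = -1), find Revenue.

-2

Under do(Signups=-1), the mechanism Signups <- 2*Reach - 3*Clicks + 6 is discarded; Signups is fixed at -1.
Clicks = -4 if Reach >= 4 else -3  [with Reach=-3]  = -3
Revenue = 2*Clicks - 2*Signups + 2  [with Clicks=-3, Signups=-1]  = -2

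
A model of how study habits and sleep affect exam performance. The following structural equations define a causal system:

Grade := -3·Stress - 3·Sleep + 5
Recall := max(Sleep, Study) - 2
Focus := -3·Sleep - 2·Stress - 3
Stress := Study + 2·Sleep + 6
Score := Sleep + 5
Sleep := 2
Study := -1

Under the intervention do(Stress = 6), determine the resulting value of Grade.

The intervention breaks the incoming arrows to Stress: Stress := Study + 2·Sleep + 6 no longer applies, and Stress = 6.
Grade = -3·Stress - 3·Sleep + 5  [with Stress=6, Sleep=2]  = -19

-19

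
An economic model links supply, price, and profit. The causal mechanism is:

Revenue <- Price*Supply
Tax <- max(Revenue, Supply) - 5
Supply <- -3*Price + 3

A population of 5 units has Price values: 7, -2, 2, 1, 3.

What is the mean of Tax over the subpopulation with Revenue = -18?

-3.5

Observing Revenue=-18 restricts to units where Revenue's equation naturally yields -18: Price ∈ {-2, 3}. In that subpopulation Tax = 4, -11, mean -3.5.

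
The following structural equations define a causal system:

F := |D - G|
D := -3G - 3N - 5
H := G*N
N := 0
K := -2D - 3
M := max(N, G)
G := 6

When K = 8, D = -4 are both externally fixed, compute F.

Under do(K = 8, D = -4), each intervened variable's structural equation is replaced by its fixed value.
F = |D - G|  [with D=-4, G=6]  = 10

10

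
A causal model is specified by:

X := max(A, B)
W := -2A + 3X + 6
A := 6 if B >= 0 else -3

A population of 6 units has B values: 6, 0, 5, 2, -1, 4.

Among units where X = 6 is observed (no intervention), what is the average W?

Conditioning on X=6 selects the 5 unit(s) with B ∈ {6, 0, 5, 2, 4}. Their W values: 12, 12, 12, 12, 12. Mean = 12.

12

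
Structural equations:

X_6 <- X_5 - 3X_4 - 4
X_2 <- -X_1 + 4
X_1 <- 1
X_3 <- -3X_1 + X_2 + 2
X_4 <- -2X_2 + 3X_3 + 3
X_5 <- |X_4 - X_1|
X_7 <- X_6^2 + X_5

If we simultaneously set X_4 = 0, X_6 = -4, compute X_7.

17

Setting X_4 = 0, X_6 = -4 by intervention discards those variables' equations.
X_5 = |X_4 - X_1|  [with X_4=0, X_1=1]  = 1
X_7 = X_6^2 + X_5  [with X_6=-4, X_5=1]  = 17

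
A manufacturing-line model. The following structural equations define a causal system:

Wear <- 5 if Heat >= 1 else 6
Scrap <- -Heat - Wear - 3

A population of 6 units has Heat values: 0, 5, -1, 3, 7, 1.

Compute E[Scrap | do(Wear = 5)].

The intervention sets Wear=5 in all 6 units regardless of Heat. Recomputing Scrap per unit gives -8, -13, -7, -11, -15, -9; average -10.5.

-10.5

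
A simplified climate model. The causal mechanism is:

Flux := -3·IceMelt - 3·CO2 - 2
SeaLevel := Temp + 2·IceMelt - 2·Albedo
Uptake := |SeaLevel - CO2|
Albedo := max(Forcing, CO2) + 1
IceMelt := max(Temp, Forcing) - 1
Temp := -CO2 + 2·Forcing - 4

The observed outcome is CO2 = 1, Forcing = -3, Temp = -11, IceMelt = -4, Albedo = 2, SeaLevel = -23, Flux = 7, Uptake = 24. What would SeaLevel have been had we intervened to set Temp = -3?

The intervention breaks the incoming arrows to Temp: Temp := -CO2 + 2·Forcing - 4 no longer applies, and Temp = -3.
IceMelt = max(Temp, Forcing) - 1  [with Temp=-3, Forcing=-3]  = -4
Albedo = max(Forcing, CO2) + 1  [with Forcing=-3, CO2=1]  = 2
SeaLevel = Temp + 2·IceMelt - 2·Albedo  [with Temp=-3, IceMelt=-4, Albedo=2]  = -15

-15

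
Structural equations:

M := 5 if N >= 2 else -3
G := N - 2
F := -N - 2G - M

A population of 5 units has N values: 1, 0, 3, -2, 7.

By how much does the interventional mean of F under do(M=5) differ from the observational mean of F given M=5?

9.6

Under do(M=5), M's equation is replaced by M=5 for every unit. Per-unit F: -4, -1, -10, 5, -22. Mean = -6.4.
Conditioning on M=5 selects the 2 unit(s) with N ∈ {3, 7}. Their F values: -10, -22. Mean = -16.
Difference = -6.4 − (-16) = 9.6.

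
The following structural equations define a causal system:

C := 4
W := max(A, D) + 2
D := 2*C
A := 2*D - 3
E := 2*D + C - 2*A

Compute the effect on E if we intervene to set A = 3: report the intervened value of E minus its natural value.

20

do(A=3) replaces the equation A := 2*D - 3 with the constant A = 3.
D = 2*C  [with C=4]  = 8
E = 2*D + C - 2*A  [with D=8, C=4, A=3]  = 14
Without intervention: D = 2*C  [with C=4]  = 8; A = 2*D - 3  [with D=8]  = 13; E = 2*D + C - 2*A  [with D=8, C=4, A=13]  = -6.
Change = 14 − (-6) = 20.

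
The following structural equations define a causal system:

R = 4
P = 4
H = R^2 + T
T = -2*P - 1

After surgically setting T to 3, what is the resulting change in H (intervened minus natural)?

The intervention breaks the incoming arrows to T: T = -2*P - 1 no longer applies, and T = 3.
H = R^2 + T  [with R=4, T=3]  = 19
Without intervention: T = -2*P - 1  [with P=4]  = -9; H = R^2 + T  [with R=4, T=-9]  = 7.
Change = 19 − 7 = 12.

12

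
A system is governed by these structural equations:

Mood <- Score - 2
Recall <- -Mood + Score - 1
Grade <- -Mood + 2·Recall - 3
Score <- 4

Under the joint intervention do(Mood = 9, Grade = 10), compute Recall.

-6

The joint intervention fixes Mood = 9, Grade = 10, removing each variable's own equation.
Recall = -Mood + Score - 1  [with Mood=9, Score=4]  = -6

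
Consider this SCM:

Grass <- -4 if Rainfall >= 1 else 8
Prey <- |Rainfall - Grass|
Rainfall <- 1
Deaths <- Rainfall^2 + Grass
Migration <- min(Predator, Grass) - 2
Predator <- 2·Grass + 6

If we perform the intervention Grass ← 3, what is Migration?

Under do(Grass=3), the mechanism Grass <- -4 if Rainfall >= 1 else 8 is discarded; Grass is fixed at 3.
Predator = 2·Grass + 6  [with Grass=3]  = 12
Migration = min(Predator, Grass) - 2  [with Predator=12, Grass=3]  = 1

1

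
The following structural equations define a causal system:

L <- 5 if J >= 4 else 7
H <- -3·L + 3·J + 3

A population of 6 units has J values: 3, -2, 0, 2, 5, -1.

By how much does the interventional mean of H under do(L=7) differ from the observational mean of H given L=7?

2.3

Every unit gets L=7 under the intervention. H values become -9, -24, -18, -12, -3, -21; E[H|do(L=7)] = -14.5.
Conditioning on L=7 selects the 5 unit(s) with J ∈ {3, -2, 0, 2, -1}. Their H values: -9, -24, -18, -12, -21. Mean = -16.8.
Difference = -14.5 − (-16.8) = 2.3.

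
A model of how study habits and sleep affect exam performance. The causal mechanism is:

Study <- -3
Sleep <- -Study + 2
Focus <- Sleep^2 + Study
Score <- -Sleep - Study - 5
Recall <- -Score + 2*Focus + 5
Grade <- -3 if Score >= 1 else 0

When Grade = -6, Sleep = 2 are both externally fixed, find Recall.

The joint intervention fixes Grade = -6, Sleep = 2, removing each variable's own equation.
Focus = Sleep^2 + Study  [with Sleep=2, Study=-3]  = 1
Score = -Sleep - Study - 5  [with Sleep=2, Study=-3]  = -4
Recall = -Score + 2*Focus + 5  [with Score=-4, Focus=1]  = 11

11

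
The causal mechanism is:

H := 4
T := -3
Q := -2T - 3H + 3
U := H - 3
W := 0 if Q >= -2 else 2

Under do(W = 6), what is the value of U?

1

The intervention breaks the incoming arrows to W: W := 0 if Q >= -2 else 2 no longer applies, and W = 6.
Since U is not a descendant of the intervened variable, it is unaffected.
U = H - 3  [with H=4]  = 1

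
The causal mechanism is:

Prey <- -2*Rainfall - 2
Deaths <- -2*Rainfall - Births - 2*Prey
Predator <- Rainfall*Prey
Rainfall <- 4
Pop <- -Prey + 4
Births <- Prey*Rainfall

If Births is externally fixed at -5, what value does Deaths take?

17

Intervening sets Births = -5 and removes its equation (Births <- Prey*Rainfall).
Prey = -2*Rainfall - 2  [with Rainfall=4]  = -10
Deaths = -2*Rainfall - Births - 2*Prey  [with Rainfall=4, Births=-5, Prey=-10]  = 17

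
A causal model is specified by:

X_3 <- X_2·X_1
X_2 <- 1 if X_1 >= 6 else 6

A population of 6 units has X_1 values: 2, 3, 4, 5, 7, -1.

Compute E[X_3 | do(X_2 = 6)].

The intervention sets X_2=6 in all 6 units regardless of X_1. Recomputing X_3 per unit gives 12, 18, 24, 30, 42, -6; average 20.

20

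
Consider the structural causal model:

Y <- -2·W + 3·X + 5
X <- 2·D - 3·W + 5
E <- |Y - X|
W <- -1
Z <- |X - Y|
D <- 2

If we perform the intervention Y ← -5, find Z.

17

Under do(Y=-5), the mechanism Y <- -2·W + 3·X + 5 is discarded; Y is fixed at -5.
X = 2·D - 3·W + 5  [with D=2, W=-1]  = 12
Z = |X - Y|  [with X=12, Y=-5]  = 17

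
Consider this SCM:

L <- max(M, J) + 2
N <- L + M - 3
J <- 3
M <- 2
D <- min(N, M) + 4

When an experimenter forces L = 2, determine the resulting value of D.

do(L=2) replaces the equation L <- max(M, J) + 2 with the constant L = 2.
N = L + M - 3  [with L=2, M=2]  = 1
D = min(N, M) + 4  [with N=1, M=2]  = 5

5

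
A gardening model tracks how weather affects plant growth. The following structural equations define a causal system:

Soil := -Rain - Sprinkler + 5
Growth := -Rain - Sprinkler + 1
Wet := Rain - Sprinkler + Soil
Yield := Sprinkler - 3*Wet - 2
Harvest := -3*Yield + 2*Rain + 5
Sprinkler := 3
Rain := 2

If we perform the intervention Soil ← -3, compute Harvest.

-30

The intervention breaks the incoming arrows to Soil: Soil := -Rain - Sprinkler + 5 no longer applies, and Soil = -3.
Wet = Rain - Sprinkler + Soil  [with Rain=2, Sprinkler=3, Soil=-3]  = -4
Yield = Sprinkler - 3*Wet - 2  [with Sprinkler=3, Wet=-4]  = 13
Harvest = -3*Yield + 2*Rain + 5  [with Yield=13, Rain=2]  = -30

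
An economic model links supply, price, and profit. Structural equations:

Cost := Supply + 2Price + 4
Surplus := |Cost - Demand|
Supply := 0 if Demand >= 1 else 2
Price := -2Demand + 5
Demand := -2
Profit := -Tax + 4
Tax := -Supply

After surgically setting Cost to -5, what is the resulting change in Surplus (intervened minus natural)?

-23

The intervention breaks the incoming arrows to Cost: Cost := Supply + 2Price + 4 no longer applies, and Cost = -5.
Surplus = |Cost - Demand|  [with Cost=-5, Demand=-2]  = 3
Without intervention: Price = -2Demand + 5  [with Demand=-2]  = 9; Supply = 0 if Demand >= 1 else 2  [with Demand=-2]  = 2; Cost = Supply + 2Price + 4  [with Supply=2, Price=9]  = 24; Surplus = |Cost - Demand|  [with Cost=24, Demand=-2]  = 26.
Change = 3 − 26 = -23.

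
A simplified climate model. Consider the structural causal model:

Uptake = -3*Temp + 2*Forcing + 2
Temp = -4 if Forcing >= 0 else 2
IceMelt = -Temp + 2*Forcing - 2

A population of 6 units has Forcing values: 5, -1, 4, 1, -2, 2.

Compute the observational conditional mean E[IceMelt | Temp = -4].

8

E[IceMelt|Temp=-4] averages over only the 4 units with Temp=-4 (Forcing = 5, 4, 1, 2): IceMelt = 12, 10, 4, 6, mean 8.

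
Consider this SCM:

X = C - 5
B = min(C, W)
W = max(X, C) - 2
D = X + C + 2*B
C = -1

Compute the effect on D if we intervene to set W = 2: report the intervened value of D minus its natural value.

4

do(W=2) replaces the equation W = max(X, C) - 2 with the constant W = 2.
X = C - 5  [with C=-1]  = -6
B = min(C, W)  [with C=-1, W=2]  = -1
D = X + C + 2*B  [with X=-6, C=-1, B=-1]  = -9
Without intervention: X = C - 5  [with C=-1]  = -6; W = max(X, C) - 2  [with X=-6, C=-1]  = -3; B = min(C, W)  [with C=-1, W=-3]  = -3; D = X + C + 2*B  [with X=-6, C=-1, B=-3]  = -13.
Change = -9 − (-13) = 4.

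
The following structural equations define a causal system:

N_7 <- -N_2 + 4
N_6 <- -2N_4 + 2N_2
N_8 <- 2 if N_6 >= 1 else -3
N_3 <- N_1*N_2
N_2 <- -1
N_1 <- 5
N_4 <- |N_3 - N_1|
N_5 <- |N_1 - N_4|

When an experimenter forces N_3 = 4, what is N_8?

-3

The intervention breaks the incoming arrows to N_3: N_3 <- N_1*N_2 no longer applies, and N_3 = 4.
N_4 = |N_3 - N_1|  [with N_3=4, N_1=5]  = 1
N_6 = -2N_4 + 2N_2  [with N_4=1, N_2=-1]  = -4
N_8 = 2 if N_6 >= 1 else -3  [with N_6=-4]  = -3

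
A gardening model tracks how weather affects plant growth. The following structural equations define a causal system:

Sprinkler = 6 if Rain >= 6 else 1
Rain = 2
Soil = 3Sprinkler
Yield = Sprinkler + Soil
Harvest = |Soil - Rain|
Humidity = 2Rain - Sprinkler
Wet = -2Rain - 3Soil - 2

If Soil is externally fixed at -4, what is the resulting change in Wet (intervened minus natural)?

21

The intervention breaks the incoming arrows to Soil: Soil = 3Sprinkler no longer applies, and Soil = -4.
Wet = -2Rain - 3Soil - 2  [with Rain=2, Soil=-4]  = 6
Without intervention: Sprinkler = 6 if Rain >= 6 else 1  [with Rain=2]  = 1; Soil = 3Sprinkler  [with Sprinkler=1]  = 3; Wet = -2Rain - 3Soil - 2  [with Rain=2, Soil=3]  = -15.
Change = 6 − (-15) = 21.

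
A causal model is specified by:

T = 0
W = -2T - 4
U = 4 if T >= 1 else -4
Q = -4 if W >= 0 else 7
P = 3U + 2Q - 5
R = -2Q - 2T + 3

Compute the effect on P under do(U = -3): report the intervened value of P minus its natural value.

3

do(U=-3) replaces the equation U = 4 if T >= 1 else -4 with the constant U = -3.
W = -2T - 4  [with T=0]  = -4
Q = -4 if W >= 0 else 7  [with W=-4]  = 7
P = 3U + 2Q - 5  [with U=-3, Q=7]  = 0
Without intervention: W = -2T - 4  [with T=0]  = -4; U = 4 if T >= 1 else -4  [with T=0]  = -4; Q = -4 if W >= 0 else 7  [with W=-4]  = 7; P = 3U + 2Q - 5  [with U=-4, Q=7]  = -3.
Change = 0 − (-3) = 3.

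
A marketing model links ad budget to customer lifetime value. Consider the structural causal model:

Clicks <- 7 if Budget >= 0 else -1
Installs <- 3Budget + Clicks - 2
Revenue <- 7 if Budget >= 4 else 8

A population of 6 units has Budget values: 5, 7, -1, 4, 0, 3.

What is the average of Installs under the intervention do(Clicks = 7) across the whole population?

14

do(Clicks=7) breaks Clicks's dependence on Budget. With Clicks=7 fixed, Installs across the units is 20, 26, 2, 17, 5, 14, mean 14.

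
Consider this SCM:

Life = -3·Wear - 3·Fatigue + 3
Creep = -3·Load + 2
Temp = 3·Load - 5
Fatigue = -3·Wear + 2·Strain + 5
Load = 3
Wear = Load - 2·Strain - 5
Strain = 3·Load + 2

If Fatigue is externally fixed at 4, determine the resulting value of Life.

Intervening sets Fatigue = 4 and removes its equation (Fatigue = -3·Wear + 2·Strain + 5).
Strain = 3·Load + 2  [with Load=3]  = 11
Wear = Load - 2·Strain - 5  [with Load=3, Strain=11]  = -24
Life = -3·Wear - 3·Fatigue + 3  [with Wear=-24, Fatigue=4]  = 63

63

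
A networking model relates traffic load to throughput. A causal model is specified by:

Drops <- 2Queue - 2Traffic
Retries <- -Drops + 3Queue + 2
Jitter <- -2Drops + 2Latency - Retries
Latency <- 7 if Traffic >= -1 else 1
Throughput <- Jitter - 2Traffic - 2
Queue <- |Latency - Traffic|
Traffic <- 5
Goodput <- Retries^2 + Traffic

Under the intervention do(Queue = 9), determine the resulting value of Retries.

do(Queue=9) replaces the equation Queue <- |Latency - Traffic| with the constant Queue = 9.
Drops = 2Queue - 2Traffic  [with Queue=9, Traffic=5]  = 8
Retries = -Drops + 3Queue + 2  [with Drops=8, Queue=9]  = 21

21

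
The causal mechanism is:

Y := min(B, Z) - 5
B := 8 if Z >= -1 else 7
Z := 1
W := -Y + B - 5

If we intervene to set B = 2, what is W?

1

Under do(B=2), the mechanism B := 8 if Z >= -1 else 7 is discarded; B is fixed at 2.
Y = min(B, Z) - 5  [with B=2, Z=1]  = -4
W = -Y + B - 5  [with Y=-4, B=2]  = 1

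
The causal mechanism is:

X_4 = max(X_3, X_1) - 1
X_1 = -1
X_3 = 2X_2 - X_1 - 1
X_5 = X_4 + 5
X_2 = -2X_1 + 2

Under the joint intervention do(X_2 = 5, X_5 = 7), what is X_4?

9

The joint intervention fixes X_2 = 5, X_5 = 7, removing each variable's own equation.
X_3 = 2X_2 - X_1 - 1  [with X_2=5, X_1=-1]  = 10
X_4 = max(X_3, X_1) - 1  [with X_3=10, X_1=-1]  = 9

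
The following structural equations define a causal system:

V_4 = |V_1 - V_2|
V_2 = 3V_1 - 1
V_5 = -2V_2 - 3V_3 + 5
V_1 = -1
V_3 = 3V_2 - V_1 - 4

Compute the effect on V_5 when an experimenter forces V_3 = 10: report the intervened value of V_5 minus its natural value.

do(V_3=10) replaces the equation V_3 = 3V_2 - V_1 - 4 with the constant V_3 = 10.
V_2 = 3V_1 - 1  [with V_1=-1]  = -4
V_5 = -2V_2 - 3V_3 + 5  [with V_2=-4, V_3=10]  = -17
Without intervention: V_2 = 3V_1 - 1  [with V_1=-1]  = -4; V_3 = 3V_2 - V_1 - 4  [with V_2=-4, V_1=-1]  = -15; V_5 = -2V_2 - 3V_3 + 5  [with V_2=-4, V_3=-15]  = 58.
Change = -17 − 58 = -75.

-75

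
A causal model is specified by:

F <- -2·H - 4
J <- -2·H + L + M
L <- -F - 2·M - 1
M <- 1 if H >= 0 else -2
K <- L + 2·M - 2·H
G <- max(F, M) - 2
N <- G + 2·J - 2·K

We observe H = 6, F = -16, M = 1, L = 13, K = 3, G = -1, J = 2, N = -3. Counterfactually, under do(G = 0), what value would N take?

-2

Intervening sets G = 0 and removes its equation (G <- max(F, M) - 2).
F = -2·H - 4  [with H=6]  = -16
M = 1 if H >= 0 else -2  [with H=6]  = 1
L = -F - 2·M - 1  [with F=-16, M=1]  = 13
K = L + 2·M - 2·H  [with L=13, M=1, H=6]  = 3
J = -2·H + L + M  [with H=6, L=13, M=1]  = 2
N = G + 2·J - 2·K  [with G=0, J=2, K=3]  = -2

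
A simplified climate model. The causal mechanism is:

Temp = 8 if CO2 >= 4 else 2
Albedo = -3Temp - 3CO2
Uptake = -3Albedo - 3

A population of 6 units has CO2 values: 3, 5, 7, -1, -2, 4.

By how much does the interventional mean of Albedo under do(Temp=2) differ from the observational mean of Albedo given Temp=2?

-8

do(Temp=2) breaks Temp's dependence on CO2. With Temp=2 fixed, Albedo across the units is -15, -21, -27, -3, 0, -18, mean -14.
E[Albedo|Temp=2] averages over only the 3 units with Temp=2 (CO2 = 3, -1, -2): Albedo = -15, -3, 0, mean -6.
Difference = -14 − (-6) = -8.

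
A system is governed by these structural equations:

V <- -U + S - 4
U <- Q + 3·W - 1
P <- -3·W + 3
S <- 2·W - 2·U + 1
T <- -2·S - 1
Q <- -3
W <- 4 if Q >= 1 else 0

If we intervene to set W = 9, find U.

Under do(W=9), the mechanism W <- 4 if Q >= 1 else 0 is discarded; W is fixed at 9.
U = Q + 3·W - 1  [with Q=-3, W=9]  = 23

23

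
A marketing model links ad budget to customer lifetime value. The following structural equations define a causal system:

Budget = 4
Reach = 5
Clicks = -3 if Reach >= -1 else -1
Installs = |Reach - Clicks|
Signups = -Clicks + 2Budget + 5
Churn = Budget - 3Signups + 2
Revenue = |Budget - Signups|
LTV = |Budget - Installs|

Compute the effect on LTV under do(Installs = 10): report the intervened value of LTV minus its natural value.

do(Installs=10) replaces the equation Installs = |Reach - Clicks| with the constant Installs = 10.
LTV = |Budget - Installs|  [with Budget=4, Installs=10]  = 6
Without intervention: Clicks = -3 if Reach >= -1 else -1  [with Reach=5]  = -3; Installs = |Reach - Clicks|  [with Reach=5, Clicks=-3]  = 8; LTV = |Budget - Installs|  [with Budget=4, Installs=8]  = 4.
Change = 6 − 4 = 2.

2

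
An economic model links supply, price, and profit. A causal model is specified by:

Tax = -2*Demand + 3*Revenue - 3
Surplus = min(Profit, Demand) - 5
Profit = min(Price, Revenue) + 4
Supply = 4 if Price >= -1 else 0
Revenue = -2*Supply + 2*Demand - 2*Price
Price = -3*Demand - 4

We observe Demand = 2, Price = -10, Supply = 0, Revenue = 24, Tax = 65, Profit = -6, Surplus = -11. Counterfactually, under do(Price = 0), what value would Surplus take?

-5

Under do(Price=0), the mechanism Price = -3*Demand - 4 is discarded; Price is fixed at 0.
Supply = 4 if Price >= -1 else 0  [with Price=0]  = 4
Revenue = -2*Supply + 2*Demand - 2*Price  [with Supply=4, Demand=2, Price=0]  = -4
Profit = min(Price, Revenue) + 4  [with Price=0, Revenue=-4]  = 0
Surplus = min(Profit, Demand) - 5  [with Profit=0, Demand=2]  = -5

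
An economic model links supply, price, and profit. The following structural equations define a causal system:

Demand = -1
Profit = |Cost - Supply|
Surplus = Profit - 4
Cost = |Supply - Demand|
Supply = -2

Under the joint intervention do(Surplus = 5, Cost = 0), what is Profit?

Under do(Surplus = 5, Cost = 0), each intervened variable's structural equation is replaced by its fixed value.
Profit = |Cost - Supply|  [with Cost=0, Supply=-2]  = 2

2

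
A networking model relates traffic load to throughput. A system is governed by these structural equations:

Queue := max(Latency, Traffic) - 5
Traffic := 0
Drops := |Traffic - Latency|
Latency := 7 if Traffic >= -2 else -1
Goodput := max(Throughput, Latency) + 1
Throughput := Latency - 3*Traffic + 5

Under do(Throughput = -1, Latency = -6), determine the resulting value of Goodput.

0

The joint intervention fixes Throughput = -1, Latency = -6, removing each variable's own equation.
Goodput = max(Throughput, Latency) + 1  [with Throughput=-1, Latency=-6]  = 0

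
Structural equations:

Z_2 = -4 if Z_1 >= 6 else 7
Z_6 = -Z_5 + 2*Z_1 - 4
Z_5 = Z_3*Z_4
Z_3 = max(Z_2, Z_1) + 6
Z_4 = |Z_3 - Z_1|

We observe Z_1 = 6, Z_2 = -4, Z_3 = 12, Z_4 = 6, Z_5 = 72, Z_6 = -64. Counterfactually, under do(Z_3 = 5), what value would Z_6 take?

3

The intervention breaks the incoming arrows to Z_3: Z_3 = max(Z_2, Z_1) + 6 no longer applies, and Z_3 = 5.
Z_4 = |Z_3 - Z_1|  [with Z_3=5, Z_1=6]  = 1
Z_5 = Z_3*Z_4  [with Z_3=5, Z_4=1]  = 5
Z_6 = -Z_5 + 2*Z_1 - 4  [with Z_5=5, Z_1=6]  = 3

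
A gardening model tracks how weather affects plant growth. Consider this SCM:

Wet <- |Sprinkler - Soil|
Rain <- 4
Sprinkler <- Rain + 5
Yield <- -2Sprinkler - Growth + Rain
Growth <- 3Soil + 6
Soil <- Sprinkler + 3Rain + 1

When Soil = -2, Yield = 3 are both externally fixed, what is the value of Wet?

Setting Soil = -2, Yield = 3 by intervention discards those variables' equations.
Sprinkler = Rain + 5  [with Rain=4]  = 9
Wet = |Sprinkler - Soil|  [with Sprinkler=9, Soil=-2]  = 11

11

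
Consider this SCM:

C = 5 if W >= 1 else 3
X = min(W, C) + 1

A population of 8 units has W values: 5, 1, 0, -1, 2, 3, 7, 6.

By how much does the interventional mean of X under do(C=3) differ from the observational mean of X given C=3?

Under do(C=3), C's equation is replaced by C=3 for every unit. Per-unit X: 4, 2, 1, 0, 3, 4, 4, 4. Mean = 2.75.
Observing C=3 restricts to units where C's equation naturally yields 3: W ∈ {0, -1}. In that subpopulation X = 1, 0, mean 0.5.
Difference = 2.75 − 0.5 = 2.25.

2.25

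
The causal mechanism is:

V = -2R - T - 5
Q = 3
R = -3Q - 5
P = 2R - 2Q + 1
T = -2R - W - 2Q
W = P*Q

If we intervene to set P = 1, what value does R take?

-14

Under do(P=1), the mechanism P = 2R - 2Q + 1 is discarded; P is fixed at 1.
Since R is not a descendant of the intervened variable, it is unaffected.
R = -3Q - 5  [with Q=3]  = -14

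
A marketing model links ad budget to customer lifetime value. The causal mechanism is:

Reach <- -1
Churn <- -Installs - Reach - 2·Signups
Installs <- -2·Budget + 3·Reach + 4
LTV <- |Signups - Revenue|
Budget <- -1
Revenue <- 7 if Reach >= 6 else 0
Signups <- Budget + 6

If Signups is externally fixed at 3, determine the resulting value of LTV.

3

The intervention breaks the incoming arrows to Signups: Signups <- Budget + 6 no longer applies, and Signups = 3.
Revenue = 7 if Reach >= 6 else 0  [with Reach=-1]  = 0
LTV = |Signups - Revenue|  [with Signups=3, Revenue=0]  = 3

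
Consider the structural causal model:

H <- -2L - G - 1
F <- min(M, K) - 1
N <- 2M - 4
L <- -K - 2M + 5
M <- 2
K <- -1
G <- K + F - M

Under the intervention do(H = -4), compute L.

do(H=-4) replaces the equation H <- -2L - G - 1 with the constant H = -4.
No directed path runs from H to L, so L keeps its natural value.
L = -K - 2M + 5  [with K=-1, M=2]  = 2

2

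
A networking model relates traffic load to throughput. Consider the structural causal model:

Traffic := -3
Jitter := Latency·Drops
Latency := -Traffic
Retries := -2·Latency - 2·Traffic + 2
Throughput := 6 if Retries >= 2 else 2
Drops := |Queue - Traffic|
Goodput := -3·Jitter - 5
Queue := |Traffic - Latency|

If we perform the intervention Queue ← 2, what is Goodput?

The intervention breaks the incoming arrows to Queue: Queue := |Traffic - Latency| no longer applies, and Queue = 2.
Latency = -Traffic  [with Traffic=-3]  = 3
Drops = |Queue - Traffic|  [with Queue=2, Traffic=-3]  = 5
Jitter = Latency·Drops  [with Latency=3, Drops=5]  = 15
Goodput = -3·Jitter - 5  [with Jitter=15]  = -50

-50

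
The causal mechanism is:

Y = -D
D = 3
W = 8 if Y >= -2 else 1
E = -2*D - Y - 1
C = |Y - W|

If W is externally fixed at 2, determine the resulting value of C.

5

Intervening sets W = 2 and removes its equation (W = 8 if Y >= -2 else 1).
Y = -D  [with D=3]  = -3
C = |Y - W|  [with Y=-3, W=2]  = 5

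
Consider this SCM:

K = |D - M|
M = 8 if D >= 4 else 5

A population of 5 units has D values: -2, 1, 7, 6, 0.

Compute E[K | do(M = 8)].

5.6

Under do(M=8), M's equation is replaced by M=8 for every unit. Per-unit K: 10, 7, 1, 2, 8. Mean = 5.6.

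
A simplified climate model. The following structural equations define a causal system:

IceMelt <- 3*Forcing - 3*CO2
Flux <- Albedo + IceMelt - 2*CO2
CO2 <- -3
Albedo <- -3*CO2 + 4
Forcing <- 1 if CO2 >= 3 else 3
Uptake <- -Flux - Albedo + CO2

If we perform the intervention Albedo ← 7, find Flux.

Intervening sets Albedo = 7 and removes its equation (Albedo <- -3*CO2 + 4).
Forcing = 1 if CO2 >= 3 else 3  [with CO2=-3]  = 3
IceMelt = 3*Forcing - 3*CO2  [with Forcing=3, CO2=-3]  = 18
Flux = Albedo + IceMelt - 2*CO2  [with Albedo=7, IceMelt=18, CO2=-3]  = 31

31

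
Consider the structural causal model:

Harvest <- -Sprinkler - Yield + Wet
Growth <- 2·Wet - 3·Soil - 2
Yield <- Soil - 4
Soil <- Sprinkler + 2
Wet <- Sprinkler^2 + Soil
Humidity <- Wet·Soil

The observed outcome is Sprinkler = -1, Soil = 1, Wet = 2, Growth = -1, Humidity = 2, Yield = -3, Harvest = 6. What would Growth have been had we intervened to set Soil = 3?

Under do(Soil=3), the mechanism Soil <- Sprinkler + 2 is discarded; Soil is fixed at 3.
Wet = Sprinkler^2 + Soil  [with Sprinkler=-1, Soil=3]  = 4
Growth = 2·Wet - 3·Soil - 2  [with Wet=4, Soil=3]  = -3

-3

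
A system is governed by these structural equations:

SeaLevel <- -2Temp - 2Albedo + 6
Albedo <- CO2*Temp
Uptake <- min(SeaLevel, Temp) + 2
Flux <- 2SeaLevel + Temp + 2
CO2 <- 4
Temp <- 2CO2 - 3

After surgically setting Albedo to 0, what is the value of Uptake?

-2

The intervention breaks the incoming arrows to Albedo: Albedo <- CO2*Temp no longer applies, and Albedo = 0.
Temp = 2CO2 - 3  [with CO2=4]  = 5
SeaLevel = -2Temp - 2Albedo + 6  [with Temp=5, Albedo=0]  = -4
Uptake = min(SeaLevel, Temp) + 2  [with SeaLevel=-4, Temp=5]  = -2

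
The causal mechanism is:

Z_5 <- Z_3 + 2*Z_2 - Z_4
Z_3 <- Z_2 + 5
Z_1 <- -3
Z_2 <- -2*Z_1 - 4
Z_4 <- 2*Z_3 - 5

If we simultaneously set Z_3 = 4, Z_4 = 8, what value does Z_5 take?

Setting Z_3 = 4, Z_4 = 8 by intervention discards those variables' equations.
Z_2 = -2*Z_1 - 4  [with Z_1=-3]  = 2
Z_5 = Z_3 + 2*Z_2 - Z_4  [with Z_3=4, Z_2=2, Z_4=8]  = 0

0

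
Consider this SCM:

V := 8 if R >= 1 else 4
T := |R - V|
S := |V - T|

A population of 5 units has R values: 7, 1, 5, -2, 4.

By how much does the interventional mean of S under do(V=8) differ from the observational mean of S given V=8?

Under do(V=8), V's equation is replaced by V=8 for every unit. Per-unit S: 7, 1, 5, 2, 4. Mean = 3.8.
Observing V=8 restricts to units where V's equation naturally yields 8: R ∈ {7, 1, 5, 4}. In that subpopulation S = 7, 1, 5, 4, mean 4.25.
Difference = 3.8 − 4.25 = -0.45.

-0.45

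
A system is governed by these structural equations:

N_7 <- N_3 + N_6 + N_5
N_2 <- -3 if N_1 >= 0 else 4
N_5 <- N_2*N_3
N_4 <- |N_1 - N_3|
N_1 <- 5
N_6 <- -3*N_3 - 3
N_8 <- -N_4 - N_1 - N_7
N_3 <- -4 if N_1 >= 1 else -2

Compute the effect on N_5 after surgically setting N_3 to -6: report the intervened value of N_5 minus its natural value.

do(N_3=-6) replaces the equation N_3 <- -4 if N_1 >= 1 else -2 with the constant N_3 = -6.
N_2 = -3 if N_1 >= 0 else 4  [with N_1=5]  = -3
N_5 = N_2*N_3  [with N_2=-3, N_3=-6]  = 18
Without intervention: N_2 = -3 if N_1 >= 0 else 4  [with N_1=5]  = -3; N_3 = -4 if N_1 >= 1 else -2  [with N_1=5]  = -4; N_5 = N_2*N_3  [with N_2=-3, N_3=-4]  = 12.
Change = 18 − 12 = 6.

6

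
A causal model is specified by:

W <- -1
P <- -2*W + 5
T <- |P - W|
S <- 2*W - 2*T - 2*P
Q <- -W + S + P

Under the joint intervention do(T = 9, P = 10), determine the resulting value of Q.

-29

Setting T = 9, P = 10 by intervention discards those variables' equations.
S = 2*W - 2*T - 2*P  [with W=-1, T=9, P=10]  = -40
Q = -W + S + P  [with W=-1, S=-40, P=10]  = -29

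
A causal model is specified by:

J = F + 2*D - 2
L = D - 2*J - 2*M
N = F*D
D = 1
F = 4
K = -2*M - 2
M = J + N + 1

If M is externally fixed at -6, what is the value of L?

The intervention breaks the incoming arrows to M: M = J + N + 1 no longer applies, and M = -6.
J = F + 2*D - 2  [with F=4, D=1]  = 4
L = D - 2*J - 2*M  [with D=1, J=4, M=-6]  = 5

5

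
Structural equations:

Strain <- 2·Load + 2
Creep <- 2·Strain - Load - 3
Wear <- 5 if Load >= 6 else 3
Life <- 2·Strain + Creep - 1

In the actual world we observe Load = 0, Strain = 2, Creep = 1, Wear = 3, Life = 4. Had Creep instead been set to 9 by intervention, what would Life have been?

do(Creep=9) replaces the equation Creep <- 2·Strain - Load - 3 with the constant Creep = 9.
Strain = 2·Load + 2  [with Load=0]  = 2
Life = 2·Strain + Creep - 1  [with Strain=2, Creep=9]  = 12

12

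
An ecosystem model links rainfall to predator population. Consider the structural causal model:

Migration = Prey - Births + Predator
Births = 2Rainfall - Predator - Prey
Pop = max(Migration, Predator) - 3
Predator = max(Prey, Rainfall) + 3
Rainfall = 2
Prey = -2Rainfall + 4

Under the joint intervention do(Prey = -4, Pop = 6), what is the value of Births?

The joint intervention fixes Prey = -4, Pop = 6, removing each variable's own equation.
Predator = max(Prey, Rainfall) + 3  [with Prey=-4, Rainfall=2]  = 5
Births = 2Rainfall - Predator - Prey  [with Rainfall=2, Predator=5, Prey=-4]  = 3

3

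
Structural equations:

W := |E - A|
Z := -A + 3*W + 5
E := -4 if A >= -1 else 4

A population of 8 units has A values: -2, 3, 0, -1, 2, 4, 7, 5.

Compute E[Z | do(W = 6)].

Every unit gets W=6 under the intervention. Z values become 25, 20, 23, 24, 21, 19, 16, 18; E[Z|do(W=6)] = 20.75.

20.75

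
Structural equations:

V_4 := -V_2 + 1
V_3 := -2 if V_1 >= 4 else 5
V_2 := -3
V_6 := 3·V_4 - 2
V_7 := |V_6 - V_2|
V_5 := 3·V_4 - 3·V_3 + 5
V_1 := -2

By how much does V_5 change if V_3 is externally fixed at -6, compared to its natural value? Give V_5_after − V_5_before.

do(V_3=-6) replaces the equation V_3 := -2 if V_1 >= 4 else 5 with the constant V_3 = -6.
V_4 = -V_2 + 1  [with V_2=-3]  = 4
V_5 = 3·V_4 - 3·V_3 + 5  [with V_4=4, V_3=-6]  = 35
Without intervention: V_3 = -2 if V_1 >= 4 else 5  [with V_1=-2]  = 5; V_4 = -V_2 + 1  [with V_2=-3]  = 4; V_5 = 3·V_4 - 3·V_3 + 5  [with V_4=4, V_3=5]  = 2.
Change = 35 − 2 = 33.

33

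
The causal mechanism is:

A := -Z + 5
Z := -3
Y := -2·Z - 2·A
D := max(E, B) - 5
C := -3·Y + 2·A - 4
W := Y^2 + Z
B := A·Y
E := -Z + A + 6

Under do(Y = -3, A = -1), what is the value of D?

3

Setting Y = -3, A = -1 by intervention discards those variables' equations.
B = A·Y  [with A=-1, Y=-3]  = 3
E = -Z + A + 6  [with Z=-3, A=-1]  = 8
D = max(E, B) - 5  [with E=8, B=3]  = 3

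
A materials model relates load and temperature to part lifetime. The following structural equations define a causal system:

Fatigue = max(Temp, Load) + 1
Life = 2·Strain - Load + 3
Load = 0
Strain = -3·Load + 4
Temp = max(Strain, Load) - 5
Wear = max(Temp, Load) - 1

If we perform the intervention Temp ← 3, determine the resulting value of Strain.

Under do(Temp=3), the mechanism Temp = max(Strain, Load) - 5 is discarded; Temp is fixed at 3.
Since Strain is not a descendant of the intervened variable, it is unaffected.
Strain = -3·Load + 4  [with Load=0]  = 4

4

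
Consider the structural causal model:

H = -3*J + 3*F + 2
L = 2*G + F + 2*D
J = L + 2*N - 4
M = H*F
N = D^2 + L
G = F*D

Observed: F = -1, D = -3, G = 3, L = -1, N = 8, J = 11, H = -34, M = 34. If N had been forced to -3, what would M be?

-32

do(N=-3) replaces the equation N = D^2 + L with the constant N = -3.
G = F*D  [with F=-1, D=-3]  = 3
L = 2*G + F + 2*D  [with G=3, F=-1, D=-3]  = -1
J = L + 2*N - 4  [with L=-1, N=-3]  = -11
H = -3*J + 3*F + 2  [with J=-11, F=-1]  = 32
M = H*F  [with H=32, F=-1]  = -32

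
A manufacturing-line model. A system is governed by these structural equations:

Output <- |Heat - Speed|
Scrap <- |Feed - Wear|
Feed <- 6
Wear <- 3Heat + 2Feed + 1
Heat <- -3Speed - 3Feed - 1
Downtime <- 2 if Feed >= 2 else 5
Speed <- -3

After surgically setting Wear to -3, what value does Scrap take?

Intervening sets Wear = -3 and removes its equation (Wear <- 3Heat + 2Feed + 1).
Scrap = |Feed - Wear|  [with Feed=6, Wear=-3]  = 9

9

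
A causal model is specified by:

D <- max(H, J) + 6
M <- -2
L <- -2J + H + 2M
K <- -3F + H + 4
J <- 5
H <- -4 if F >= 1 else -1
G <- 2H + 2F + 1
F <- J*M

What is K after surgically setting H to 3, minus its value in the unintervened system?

4

Intervening sets H = 3 and removes its equation (H <- -4 if F >= 1 else -1).
F = J*M  [with J=5, M=-2]  = -10
K = -3F + H + 4  [with F=-10, H=3]  = 37
Without intervention: F = J*M  [with J=5, M=-2]  = -10; H = -4 if F >= 1 else -1  [with F=-10]  = -1; K = -3F + H + 4  [with F=-10, H=-1]  = 33.
Change = 37 − 33 = 4.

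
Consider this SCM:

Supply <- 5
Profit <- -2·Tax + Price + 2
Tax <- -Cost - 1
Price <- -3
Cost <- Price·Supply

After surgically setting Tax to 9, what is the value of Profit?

-19

Intervening sets Tax = 9 and removes its equation (Tax <- -Cost - 1).
Profit = -2·Tax + Price + 2  [with Tax=9, Price=-3]  = -19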